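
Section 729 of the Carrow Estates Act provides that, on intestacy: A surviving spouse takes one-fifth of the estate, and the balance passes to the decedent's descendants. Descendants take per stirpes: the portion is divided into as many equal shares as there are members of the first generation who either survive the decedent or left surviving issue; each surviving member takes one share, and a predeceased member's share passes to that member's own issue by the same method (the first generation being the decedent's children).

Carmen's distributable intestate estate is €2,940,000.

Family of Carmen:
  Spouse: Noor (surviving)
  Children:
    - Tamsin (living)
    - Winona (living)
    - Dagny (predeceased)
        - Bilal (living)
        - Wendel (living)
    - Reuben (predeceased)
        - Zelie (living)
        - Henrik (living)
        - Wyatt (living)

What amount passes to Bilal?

Noor takes one-fifth of €2,940,000 = €588,000. The remaining €2,352,000 passes to the descendants.
The descendants' portion (€2,352,000) is divided into 4 shares of €588,000: Tamsin and Winona each take €588,000; Dagny's €588,000 share passes to Dagny's issue; Reuben's €588,000 share passes to Reuben's issue.
Dagny's share (€588,000) is divided into 2 shares of €294,000: Bilal and Wendel each take €294,000.
Reuben's share (€588,000) is divided into 3 shares of €196,000: Zelie, Henrik, and Wyatt each take €196,000.

Bilal receives €294,000.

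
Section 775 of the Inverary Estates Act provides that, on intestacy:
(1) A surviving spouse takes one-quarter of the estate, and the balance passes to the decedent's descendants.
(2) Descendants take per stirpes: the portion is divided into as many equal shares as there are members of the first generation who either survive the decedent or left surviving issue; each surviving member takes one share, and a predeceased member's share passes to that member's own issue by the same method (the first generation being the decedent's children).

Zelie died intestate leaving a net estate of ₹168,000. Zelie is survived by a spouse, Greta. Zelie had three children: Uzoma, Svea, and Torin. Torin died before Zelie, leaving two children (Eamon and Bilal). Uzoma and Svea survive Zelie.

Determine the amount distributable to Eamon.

Eamon receives ₹21,000.

Greta takes one-quarter of ₹168,000 = ₹42,000. The remaining ₹126,000 passes to the descendants.
The descendants' portion (₹126,000) is divided into 3 shares of ₹42,000: Uzoma and Svea each take ₹42,000; Torin's ₹42,000 share passes to Torin's issue.
Torin's share (₹42,000) is divided into 2 shares of ₹21,000: Eamon and Bilal each take ₹21,000.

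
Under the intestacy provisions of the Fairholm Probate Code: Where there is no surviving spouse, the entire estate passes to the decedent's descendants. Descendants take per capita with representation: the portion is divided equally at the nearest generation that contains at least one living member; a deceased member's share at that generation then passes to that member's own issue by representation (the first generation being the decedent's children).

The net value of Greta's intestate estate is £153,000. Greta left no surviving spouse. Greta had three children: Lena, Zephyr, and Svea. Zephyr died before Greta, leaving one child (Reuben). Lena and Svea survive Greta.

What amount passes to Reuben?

The entire £153,000 passes to the descendants.
That amount (£153,000) is divided into 3 shares of £51,000: Lena and Svea each take £51,000; Zephyr's £51,000 share passes to Zephyr's issue.
Zephyr's share (£51,000) passes entirely to Reuben.

Reuben receives £51,000.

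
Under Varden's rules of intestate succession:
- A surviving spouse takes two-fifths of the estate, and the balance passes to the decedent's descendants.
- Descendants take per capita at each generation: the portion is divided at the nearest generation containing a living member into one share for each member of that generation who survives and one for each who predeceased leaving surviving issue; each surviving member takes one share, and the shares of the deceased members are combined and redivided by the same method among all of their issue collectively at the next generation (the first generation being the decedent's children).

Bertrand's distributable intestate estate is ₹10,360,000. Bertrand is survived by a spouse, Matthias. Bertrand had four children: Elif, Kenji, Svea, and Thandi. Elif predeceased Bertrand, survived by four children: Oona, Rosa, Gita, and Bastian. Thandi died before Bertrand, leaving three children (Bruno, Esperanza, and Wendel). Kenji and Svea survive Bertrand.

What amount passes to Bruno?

Matthias takes two-fifths of ₹10,360,000 = ₹4,144,000. The remaining ₹6,216,000 passes to the descendants.
The descendants' portion (₹6,216,000) is divided at the children's generation into 4 shares of ₹1,554,000. Kenji and Svea each take ₹1,554,000. The 2 shares of the deceased (Elif and Thandi) are combined into a pool of ₹3,108,000.
That pool (₹3,108,000) is divided at the grandchildren's generation equally among Oona, Rosa, Gita, Bastian, Bruno, Esperanza, and Wendel: ₹444,000 each.

Bruno receives ₹444,000.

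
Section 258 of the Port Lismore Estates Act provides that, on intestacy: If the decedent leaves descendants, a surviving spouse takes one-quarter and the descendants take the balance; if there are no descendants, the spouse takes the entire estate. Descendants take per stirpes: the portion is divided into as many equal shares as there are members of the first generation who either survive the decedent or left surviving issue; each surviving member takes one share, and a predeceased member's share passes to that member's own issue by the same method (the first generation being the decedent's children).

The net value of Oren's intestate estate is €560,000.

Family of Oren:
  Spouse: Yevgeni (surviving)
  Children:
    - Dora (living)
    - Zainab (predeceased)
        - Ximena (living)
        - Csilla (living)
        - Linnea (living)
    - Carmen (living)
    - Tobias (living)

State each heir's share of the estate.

Yevgeni takes one-quarter of €560,000 = €140,000. The remaining €420,000 passes to the descendants.
The descendants' portion (€420,000) is divided into 4 shares of €105,000: Dora, Carmen, and Tobias each take €105,000; Zainab's €105,000 share passes to Zainab's issue.
Zainab's share (€105,000) is divided into 3 shares of €35,000: Ximena, Csilla, and Linnea each take €35,000.

Yevgeni: €140,000; Dora: €105,000; Ximena: €35,000; Csilla: €35,000; Linnea: €35,000; Carmen: €105,000; Tobias: €105,000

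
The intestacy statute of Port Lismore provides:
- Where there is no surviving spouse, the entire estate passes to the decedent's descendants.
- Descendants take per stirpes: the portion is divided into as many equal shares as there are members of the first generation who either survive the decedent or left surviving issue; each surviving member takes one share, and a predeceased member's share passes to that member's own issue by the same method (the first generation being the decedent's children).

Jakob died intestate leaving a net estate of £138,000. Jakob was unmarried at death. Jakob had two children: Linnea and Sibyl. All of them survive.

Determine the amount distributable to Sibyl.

The entire £138,000 passes to the descendants.
That amount (£138,000) is divided into 2 shares of £69,000: Linnea and Sibyl each take £69,000.

Sibyl receives £69,000.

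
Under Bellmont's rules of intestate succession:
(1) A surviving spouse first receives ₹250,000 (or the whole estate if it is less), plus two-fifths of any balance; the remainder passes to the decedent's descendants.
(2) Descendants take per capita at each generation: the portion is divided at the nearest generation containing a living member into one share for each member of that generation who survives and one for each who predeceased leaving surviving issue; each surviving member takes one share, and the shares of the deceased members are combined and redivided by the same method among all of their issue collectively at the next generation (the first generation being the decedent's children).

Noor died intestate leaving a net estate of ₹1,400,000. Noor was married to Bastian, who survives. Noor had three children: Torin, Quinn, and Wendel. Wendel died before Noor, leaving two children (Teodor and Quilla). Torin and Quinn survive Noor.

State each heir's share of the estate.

Bastian first takes ₹250,000, leaving a balance of ₹1,150,000. Bastian then takes two-fifths of the balance (₹460,000), for a total of ₹710,000. The remaining ₹690,000 passes to the descendants.
The descendants' portion (₹690,000) is divided at the children's generation into 3 shares of ₹230,000. Torin and Quinn each take ₹230,000. The remaining share for the deceased Wendel (₹230,000) is carried to the next generation.
That pool (₹230,000) is divided at the grandchildren's generation equally among Teodor and Quilla: ₹115,000 each.

Bastian: ₹710,000; Torin: ₹230,000; Quinn: ₹230,000; Teodor: ₹115,000; Quilla: ₹115,000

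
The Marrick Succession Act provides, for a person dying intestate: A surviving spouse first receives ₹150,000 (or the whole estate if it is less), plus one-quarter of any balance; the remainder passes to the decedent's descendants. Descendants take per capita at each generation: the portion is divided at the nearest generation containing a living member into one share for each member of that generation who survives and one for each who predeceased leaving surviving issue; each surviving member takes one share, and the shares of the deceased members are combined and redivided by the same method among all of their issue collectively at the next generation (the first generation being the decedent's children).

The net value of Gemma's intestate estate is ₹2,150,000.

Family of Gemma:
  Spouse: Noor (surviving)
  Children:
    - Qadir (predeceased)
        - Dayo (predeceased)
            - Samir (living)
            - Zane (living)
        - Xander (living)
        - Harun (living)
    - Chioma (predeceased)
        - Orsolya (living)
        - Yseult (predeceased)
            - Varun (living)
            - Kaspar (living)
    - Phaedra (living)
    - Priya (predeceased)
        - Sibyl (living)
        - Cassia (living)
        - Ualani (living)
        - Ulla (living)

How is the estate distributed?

Noor: ₹650,000; Samir: ₹62,500; Zane: ₹62,500; Xander: ₹125,000; Harun: ₹125,000; Orsolya: ₹125,000; Varun: ₹62,500; Kaspar: ₹62,500; Phaedra: ₹375,000; Sibyl: ₹125,000; Cassia: ₹125,000; Ualani: ₹125,000; Ulla: ₹125,000

Noor first takes ₹150,000, leaving a balance of ₹2,000,000. Noor then takes one-quarter of the balance (₹500,000), for a total of ₹650,000. The remaining ₹1,500,000 passes to the descendants.
The descendants' portion (₹1,500,000) is divided at the children's generation into 4 shares of ₹375,000. Phaedra takes ₹375,000. The 3 shares of the deceased (Qadir, Chioma, and Priya) are combined into a pool of ₹1,125,000.
That pool (₹1,125,000) is divided at the grandchildren's generation into 9 shares of ₹125,000. Xander, Harun, Orsolya, Sibyl, Cassia, Ualani, and Ulla each take ₹125,000. The 2 shares of the deceased (Dayo and Yseult) are combined into a pool of ₹250,000.
That pool (₹250,000) is divided at the great-grandchildren's generation equally among Samir, Zane, Varun, and Kaspar: ₹62,500 each.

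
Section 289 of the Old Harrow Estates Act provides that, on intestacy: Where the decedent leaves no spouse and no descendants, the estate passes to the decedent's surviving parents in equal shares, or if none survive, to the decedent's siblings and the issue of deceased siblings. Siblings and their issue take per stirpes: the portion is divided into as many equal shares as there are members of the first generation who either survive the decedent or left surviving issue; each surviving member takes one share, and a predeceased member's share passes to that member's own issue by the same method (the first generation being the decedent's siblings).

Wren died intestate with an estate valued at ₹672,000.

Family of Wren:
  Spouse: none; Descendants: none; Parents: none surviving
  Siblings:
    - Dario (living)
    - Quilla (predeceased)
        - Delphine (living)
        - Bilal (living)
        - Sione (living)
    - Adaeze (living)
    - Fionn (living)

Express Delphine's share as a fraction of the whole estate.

Delphine receives 1/12 of the estate.

The entire ₹672,000 passes to the siblings and their issue.
That amount (₹672,000) is divided into 4 shares of ₹168,000: Dario, Adaeze, and Fionn each take ₹168,000; Quilla's ₹168,000 share passes to Quilla's issue.
Quilla's share (₹168,000) is divided into 3 shares of ₹56,000: Delphine, Bilal, and Sione each take ₹56,000.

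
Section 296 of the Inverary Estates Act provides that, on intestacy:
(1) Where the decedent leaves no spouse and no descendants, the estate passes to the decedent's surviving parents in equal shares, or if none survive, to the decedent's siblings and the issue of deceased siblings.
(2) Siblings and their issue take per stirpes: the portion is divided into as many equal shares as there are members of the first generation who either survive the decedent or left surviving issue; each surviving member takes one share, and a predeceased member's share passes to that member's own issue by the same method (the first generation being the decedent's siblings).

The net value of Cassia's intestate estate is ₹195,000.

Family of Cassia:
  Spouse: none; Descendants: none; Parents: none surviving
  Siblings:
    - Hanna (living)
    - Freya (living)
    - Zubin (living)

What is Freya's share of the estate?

The entire ₹195,000 passes to the siblings and their issue.
That amount (₹195,000) is divided into 3 shares of ₹65,000: Hanna, Freya, and Zubin each take ₹65,000.

Freya receives ₹65,000.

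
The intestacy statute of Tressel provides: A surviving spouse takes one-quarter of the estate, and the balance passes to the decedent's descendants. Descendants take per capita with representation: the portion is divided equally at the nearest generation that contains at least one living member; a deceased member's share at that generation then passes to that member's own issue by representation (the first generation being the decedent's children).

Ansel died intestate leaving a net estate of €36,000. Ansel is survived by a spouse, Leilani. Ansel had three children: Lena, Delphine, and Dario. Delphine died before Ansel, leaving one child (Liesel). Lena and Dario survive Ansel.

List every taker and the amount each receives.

Leilani takes one-quarter of €36,000 = €9,000. The remaining €27,000 passes to the descendants.
The descendants' portion (€27,000) is divided into 3 shares of €9,000: Lena and Dario each take €9,000; Delphine's €9,000 share passes to Delphine's issue.
Delphine's share (€9,000) passes entirely to Liesel.

Leilani: €9,000; Lena: €9,000; Liesel: €9,000; Dario: €9,000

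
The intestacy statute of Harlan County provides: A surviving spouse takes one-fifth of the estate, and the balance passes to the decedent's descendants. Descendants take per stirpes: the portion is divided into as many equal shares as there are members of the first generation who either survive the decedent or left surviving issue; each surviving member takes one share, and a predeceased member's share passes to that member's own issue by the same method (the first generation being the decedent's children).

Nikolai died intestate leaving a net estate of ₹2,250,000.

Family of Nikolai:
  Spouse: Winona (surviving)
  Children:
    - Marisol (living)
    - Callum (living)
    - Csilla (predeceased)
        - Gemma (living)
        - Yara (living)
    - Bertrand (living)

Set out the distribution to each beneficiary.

Winona takes one-fifth of ₹2,250,000 = ₹450,000. The remaining ₹1,800,000 passes to the descendants.
The descendants' portion (₹1,800,000) is divided into 4 shares of ₹450,000: Marisol, Callum, and Bertrand each take ₹450,000; Csilla's ₹450,000 share passes to Csilla's issue.
Csilla's share (₹450,000) is divided into 2 shares of ₹225,000: Gemma and Yara each take ₹225,000.

Winona: ₹450,000; Marisol: ₹450,000; Callum: ₹450,000; Gemma: ₹225,000; Yara: ₹225,000; Bertrand: ₹450,000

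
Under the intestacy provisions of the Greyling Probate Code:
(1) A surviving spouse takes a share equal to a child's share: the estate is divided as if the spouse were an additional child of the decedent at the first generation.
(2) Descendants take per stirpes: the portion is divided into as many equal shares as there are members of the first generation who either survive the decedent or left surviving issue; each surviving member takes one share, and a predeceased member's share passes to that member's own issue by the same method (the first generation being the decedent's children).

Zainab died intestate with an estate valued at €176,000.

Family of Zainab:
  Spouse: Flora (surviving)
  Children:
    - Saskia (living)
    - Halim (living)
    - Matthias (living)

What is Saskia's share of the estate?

Saskia receives €44,000.

The spouse counts as an additional share at the children's level, so there are 4 primary shares of €44,000. Flora takes one such share (€44,000).
The children's combined portion (€132,000) is divided into 3 shares of €44,000: Saskia, Halim, and Matthias each take €44,000.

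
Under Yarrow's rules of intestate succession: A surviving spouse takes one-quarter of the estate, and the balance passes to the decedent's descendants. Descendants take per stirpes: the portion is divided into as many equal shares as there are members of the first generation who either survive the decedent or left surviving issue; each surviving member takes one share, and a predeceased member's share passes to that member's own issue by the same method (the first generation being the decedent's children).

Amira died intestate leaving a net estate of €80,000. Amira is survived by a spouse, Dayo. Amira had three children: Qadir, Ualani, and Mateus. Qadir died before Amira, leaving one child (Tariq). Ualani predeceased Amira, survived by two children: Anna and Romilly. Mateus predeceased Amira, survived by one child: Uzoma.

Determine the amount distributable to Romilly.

Dayo takes one-quarter of €80,000 = €20,000. The remaining €60,000 passes to the descendants.
The descendants' portion (€60,000) is divided into 3 shares of €20,000: Qadir's €20,000 share passes to Qadir's issue; Ualani's €20,000 share passes to Ualani's issue; Mateus's €20,000 share passes to Mateus's issue.
Qadir's share (€20,000) passes entirely to Tariq.
Ualani's share (€20,000) is divided into 2 shares of €10,000: Anna and Romilly each take €10,000.
Mateus's share (€20,000) passes entirely to Uzoma.

Romilly receives €10,000.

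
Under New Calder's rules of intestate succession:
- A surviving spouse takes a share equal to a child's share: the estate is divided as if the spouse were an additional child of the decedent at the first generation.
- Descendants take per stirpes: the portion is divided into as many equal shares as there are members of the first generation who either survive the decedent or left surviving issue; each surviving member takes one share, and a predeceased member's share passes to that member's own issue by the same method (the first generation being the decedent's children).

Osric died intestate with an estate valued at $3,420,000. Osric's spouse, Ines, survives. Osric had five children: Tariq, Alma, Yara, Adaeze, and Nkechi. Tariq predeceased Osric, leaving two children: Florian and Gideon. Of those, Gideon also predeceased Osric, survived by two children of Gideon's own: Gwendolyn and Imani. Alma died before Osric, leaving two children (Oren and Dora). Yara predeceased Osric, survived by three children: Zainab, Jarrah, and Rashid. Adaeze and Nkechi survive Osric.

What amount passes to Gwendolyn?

The spouse counts as an additional share at the children's level, so there are 6 primary shares of $570,000. Ines takes one such share ($570,000).
The children's combined portion ($2,850,000) is divided into 5 shares of $570,000: Adaeze and Nkechi each take $570,000; Tariq's $570,000 share passes to Tariq's issue; Alma's $570,000 share passes to Alma's issue; Yara's $570,000 share passes to Yara's issue.
Tariq's share ($570,000) is divided into 2 shares of $285,000: Florian takes $285,000; Gideon's $285,000 share passes to Gideon's issue.
Gideon's share ($285,000) is divided into 2 shares of $142,500: Gwendolyn and Imani each take $142,500.
Alma's share ($570,000) is divided into 2 shares of $285,000: Oren and Dora each take $285,000.
Yara's share ($570,000) is divided into 3 shares of $190,000: Zainab, Jarrah, and Rashid each take $190,000.

Gwendolyn receives $142,500.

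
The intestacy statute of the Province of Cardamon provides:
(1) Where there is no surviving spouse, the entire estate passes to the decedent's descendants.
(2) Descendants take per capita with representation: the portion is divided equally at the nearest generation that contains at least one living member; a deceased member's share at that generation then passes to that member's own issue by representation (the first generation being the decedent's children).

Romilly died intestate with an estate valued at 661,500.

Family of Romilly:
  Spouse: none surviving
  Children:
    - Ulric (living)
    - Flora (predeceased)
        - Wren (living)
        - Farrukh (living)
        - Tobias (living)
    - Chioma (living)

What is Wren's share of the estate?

The entire 661,500 passes to the descendants.
That amount (661,500) is divided into 3 shares of 220,500: Ulric and Chioma each take 220,500; Flora's 220,500 share passes to Flora's issue.
Flora's share (220,500) is divided into 3 shares of 73,500: Wren, Farrukh, and Tobias each take 73,500.

Wren receives 73,500.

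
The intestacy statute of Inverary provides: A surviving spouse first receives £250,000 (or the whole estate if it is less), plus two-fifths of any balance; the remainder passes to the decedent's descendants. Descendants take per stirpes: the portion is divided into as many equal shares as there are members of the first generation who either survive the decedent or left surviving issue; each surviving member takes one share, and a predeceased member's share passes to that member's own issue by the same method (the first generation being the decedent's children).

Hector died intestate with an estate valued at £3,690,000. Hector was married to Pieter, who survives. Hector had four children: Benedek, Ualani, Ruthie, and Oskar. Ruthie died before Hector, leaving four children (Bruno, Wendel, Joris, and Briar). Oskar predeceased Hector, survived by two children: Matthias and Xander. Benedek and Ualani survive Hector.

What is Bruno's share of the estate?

Pieter first takes £250,000, leaving a balance of £3,440,000. Pieter then takes two-fifths of the balance (£1,376,000), for a total of £1,626,000. The remaining £2,064,000 passes to the descendants.
The descendants' portion (£2,064,000) is divided into 4 shares of £516,000: Benedek and Ualani each take £516,000; Ruthie's £516,000 share passes to Ruthie's issue; Oskar's £516,000 share passes to Oskar's issue.
Ruthie's share (£516,000) is divided into 4 shares of £129,000: Bruno, Wendel, Joris, and Briar each take £129,000.
Oskar's share (£516,000) is divided into 2 shares of £258,000: Matthias and Xander each take £258,000.

Bruno receives £129,000.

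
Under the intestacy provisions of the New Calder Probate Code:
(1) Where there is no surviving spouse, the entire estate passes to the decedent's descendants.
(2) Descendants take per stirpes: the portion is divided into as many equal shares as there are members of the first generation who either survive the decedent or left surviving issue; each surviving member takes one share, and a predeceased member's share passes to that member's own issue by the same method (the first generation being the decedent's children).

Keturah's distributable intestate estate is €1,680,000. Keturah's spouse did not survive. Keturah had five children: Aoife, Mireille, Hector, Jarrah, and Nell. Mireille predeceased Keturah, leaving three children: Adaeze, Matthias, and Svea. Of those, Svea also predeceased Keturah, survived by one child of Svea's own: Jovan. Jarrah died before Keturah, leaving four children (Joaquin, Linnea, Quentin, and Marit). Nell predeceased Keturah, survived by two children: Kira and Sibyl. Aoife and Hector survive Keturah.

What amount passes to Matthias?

Matthias receives €112,000.

The entire €1,680,000 passes to the descendants.
That amount (€1,680,000) is divided into 5 shares of €336,000: Aoife and Hector each take €336,000; Mireille's €336,000 share passes to Mireille's issue; Jarrah's €336,000 share passes to Jarrah's issue; Nell's €336,000 share passes to Nell's issue.
Mireille's share (€336,000) is divided into 3 shares of €112,000: Adaeze and Matthias each take €112,000; Svea's €112,000 share passes to Svea's issue.
Svea's share (€112,000) passes entirely to Jovan.
Jarrah's share (€336,000) is divided into 4 shares of €84,000: Joaquin, Linnea, Quentin, and Marit each take €84,000.
Nell's share (€336,000) is divided into 2 shares of €168,000: Kira and Sibyl each take €168,000.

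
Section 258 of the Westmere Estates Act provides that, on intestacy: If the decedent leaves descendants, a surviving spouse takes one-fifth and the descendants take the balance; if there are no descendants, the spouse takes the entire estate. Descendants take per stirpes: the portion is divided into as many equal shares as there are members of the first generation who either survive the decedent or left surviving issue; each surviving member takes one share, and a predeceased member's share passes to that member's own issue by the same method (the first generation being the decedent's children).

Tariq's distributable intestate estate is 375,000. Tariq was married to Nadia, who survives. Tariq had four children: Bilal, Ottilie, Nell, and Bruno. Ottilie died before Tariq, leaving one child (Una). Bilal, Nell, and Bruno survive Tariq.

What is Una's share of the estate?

Nadia takes one-fifth of 375,000 = 75,000. The remaining 300,000 passes to the descendants.
The descendants' portion (300,000) is divided into 4 shares of 75,000: Bilal, Nell, and Bruno each take 75,000; Ottilie's 75,000 share passes to Ottilie's issue.
Ottilie's share (75,000) passes entirely to Una.

Una receives 75,000.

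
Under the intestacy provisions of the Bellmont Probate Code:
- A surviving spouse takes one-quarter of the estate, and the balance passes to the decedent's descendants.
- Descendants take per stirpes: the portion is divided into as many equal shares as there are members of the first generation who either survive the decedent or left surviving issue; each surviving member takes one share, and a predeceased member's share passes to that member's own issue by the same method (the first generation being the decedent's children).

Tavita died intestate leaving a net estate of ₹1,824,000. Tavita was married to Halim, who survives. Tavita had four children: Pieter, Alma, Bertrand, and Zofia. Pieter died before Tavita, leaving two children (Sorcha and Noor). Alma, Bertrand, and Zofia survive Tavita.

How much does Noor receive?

Halim takes one-quarter of ₹1,824,000 = ₹456,000. The remaining ₹1,368,000 passes to the descendants.
The descendants' portion (₹1,368,000) is divided into 4 shares of ₹342,000: Alma, Bertrand, and Zofia each take ₹342,000; Pieter's ₹342,000 share passes to Pieter's issue.
Pieter's share (₹342,000) is divided into 2 shares of ₹171,000: Sorcha and Noor each take ₹171,000.

Noor receives ₹171,000.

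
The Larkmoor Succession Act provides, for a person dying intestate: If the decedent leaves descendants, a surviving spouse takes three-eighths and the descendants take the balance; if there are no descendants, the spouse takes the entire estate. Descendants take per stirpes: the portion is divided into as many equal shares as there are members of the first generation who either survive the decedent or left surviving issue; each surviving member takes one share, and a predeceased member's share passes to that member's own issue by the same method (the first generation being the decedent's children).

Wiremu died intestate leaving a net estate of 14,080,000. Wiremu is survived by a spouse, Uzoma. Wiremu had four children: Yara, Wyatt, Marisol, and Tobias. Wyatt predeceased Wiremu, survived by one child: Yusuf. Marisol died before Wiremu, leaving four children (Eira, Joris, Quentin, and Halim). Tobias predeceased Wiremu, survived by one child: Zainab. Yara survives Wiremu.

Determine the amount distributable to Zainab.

Uzoma takes three-eighths of 14,080,000 = 5,280,000. The remaining 8,800,000 passes to the descendants.
The descendants' portion (8,800,000) is divided into 4 shares of 2,200,000: Yara takes 2,200,000; Wyatt's 2,200,000 share passes to Wyatt's issue; Marisol's 2,200,000 share passes to Marisol's issue; Tobias's 2,200,000 share passes to Tobias's issue.
Wyatt's share (2,200,000) passes entirely to Yusuf.
Marisol's share (2,200,000) is divided into 4 shares of 550,000: Eira, Joris, Quentin, and Halim each take 550,000.
Tobias's share (2,200,000) passes entirely to Zainab.

Zainab receives 2,200,000.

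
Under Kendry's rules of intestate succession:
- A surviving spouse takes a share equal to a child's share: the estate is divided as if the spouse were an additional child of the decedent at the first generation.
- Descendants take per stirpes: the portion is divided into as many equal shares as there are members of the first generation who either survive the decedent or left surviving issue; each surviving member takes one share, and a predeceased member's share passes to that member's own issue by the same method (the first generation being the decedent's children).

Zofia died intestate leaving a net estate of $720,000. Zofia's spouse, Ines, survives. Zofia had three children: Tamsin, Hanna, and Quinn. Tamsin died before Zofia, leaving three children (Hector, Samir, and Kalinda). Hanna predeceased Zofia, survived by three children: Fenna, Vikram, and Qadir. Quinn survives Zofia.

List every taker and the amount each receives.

Ines: $180,000; Hector: $60,000; Samir: $60,000; Kalinda: $60,000; Fenna: $60,000; Vikram: $60,000; Qadir: $60,000; Quinn: $180,000

The spouse counts as an additional share at the children's level, so there are 4 primary shares of $180,000. Ines takes one such share ($180,000).
The children's combined portion ($540,000) is divided into 3 shares of $180,000: Quinn takes $180,000; Tamsin's $180,000 share passes to Tamsin's issue; Hanna's $180,000 share passes to Hanna's issue.
Tamsin's share ($180,000) is divided into 3 shares of $60,000: Hector, Samir, and Kalinda each take $60,000.
Hanna's share ($180,000) is divided into 3 shares of $60,000: Fenna, Vikram, and Qadir each take $60,000.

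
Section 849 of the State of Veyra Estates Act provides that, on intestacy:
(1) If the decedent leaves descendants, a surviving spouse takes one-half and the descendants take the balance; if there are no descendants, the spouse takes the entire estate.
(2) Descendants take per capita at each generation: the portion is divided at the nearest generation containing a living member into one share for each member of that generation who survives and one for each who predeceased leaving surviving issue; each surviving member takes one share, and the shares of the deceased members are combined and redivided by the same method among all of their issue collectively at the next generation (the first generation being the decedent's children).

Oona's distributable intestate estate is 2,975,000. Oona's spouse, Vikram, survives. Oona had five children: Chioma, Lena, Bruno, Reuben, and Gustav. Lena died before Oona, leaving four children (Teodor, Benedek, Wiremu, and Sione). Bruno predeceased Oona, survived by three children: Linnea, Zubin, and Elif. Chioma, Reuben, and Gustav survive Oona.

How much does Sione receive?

Sione receives 85,000.

Vikram takes one-half of 2,975,000 = 1,487,500. The remaining 1,487,500 passes to the descendants.
The descendants' portion (1,487,500) is divided at the children's generation into 5 shares of 297,500. Chioma, Reuben, and Gustav each take 297,500. The 2 shares of the deceased (Lena and Bruno) are combined into a pool of 595,000.
That pool (595,000) is divided at the grandchildren's generation equally among Teodor, Benedek, Wiremu, Sione, Linnea, Zubin, and Elif: 85,000 each.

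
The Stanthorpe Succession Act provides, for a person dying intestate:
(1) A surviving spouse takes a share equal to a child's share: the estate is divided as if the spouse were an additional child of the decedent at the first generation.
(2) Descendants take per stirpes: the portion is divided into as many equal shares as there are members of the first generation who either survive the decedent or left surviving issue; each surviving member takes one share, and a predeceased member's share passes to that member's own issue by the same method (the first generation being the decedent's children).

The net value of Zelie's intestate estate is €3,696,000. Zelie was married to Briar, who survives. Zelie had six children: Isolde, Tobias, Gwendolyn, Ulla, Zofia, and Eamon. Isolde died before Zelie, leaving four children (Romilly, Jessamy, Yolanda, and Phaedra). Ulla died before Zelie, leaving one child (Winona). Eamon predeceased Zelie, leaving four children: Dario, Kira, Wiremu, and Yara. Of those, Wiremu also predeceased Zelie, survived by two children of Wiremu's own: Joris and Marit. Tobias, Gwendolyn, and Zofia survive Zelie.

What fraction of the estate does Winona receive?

The spouse counts as an additional share at the children's level, so there are 7 primary shares of €528,000. Briar takes one such share (€528,000).
The children's combined portion (€3,168,000) is divided into 6 shares of €528,000: Tobias, Gwendolyn, and Zofia each take €528,000; Isolde's €528,000 share passes to Isolde's issue; Ulla's €528,000 share passes to Ulla's issue; Eamon's €528,000 share passes to Eamon's issue.
Isolde's share (€528,000) is divided into 4 shares of €132,000: Romilly, Jessamy, Yolanda, and Phaedra each take €132,000.
Ulla's share (€528,000) passes entirely to Winona.
Eamon's share (€528,000) is divided into 4 shares of €132,000: Dario, Kira, and Yara each take €132,000; Wiremu's €132,000 share passes to Wiremu's issue.
Wiremu's share (€132,000) is divided into 2 shares of €66,000: Joris and Marit each take €66,000.

Winona receives 1/7 of the estate.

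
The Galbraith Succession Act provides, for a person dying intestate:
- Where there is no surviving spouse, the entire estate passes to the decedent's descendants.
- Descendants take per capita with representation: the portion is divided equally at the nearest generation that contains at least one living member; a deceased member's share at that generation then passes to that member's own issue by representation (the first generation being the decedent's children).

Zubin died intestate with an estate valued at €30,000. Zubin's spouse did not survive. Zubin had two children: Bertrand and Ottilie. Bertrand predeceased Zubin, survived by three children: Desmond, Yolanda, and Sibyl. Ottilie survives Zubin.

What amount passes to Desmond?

Desmond receives €5,000.

The entire €30,000 passes to the descendants.
That amount (€30,000) is divided into 2 shares of €15,000: Ottilie takes €15,000; Bertrand's €15,000 share passes to Bertrand's issue.
Bertrand's share (€15,000) is divided into 3 shares of €5,000: Desmond, Yolanda, and Sibyl each take €5,000.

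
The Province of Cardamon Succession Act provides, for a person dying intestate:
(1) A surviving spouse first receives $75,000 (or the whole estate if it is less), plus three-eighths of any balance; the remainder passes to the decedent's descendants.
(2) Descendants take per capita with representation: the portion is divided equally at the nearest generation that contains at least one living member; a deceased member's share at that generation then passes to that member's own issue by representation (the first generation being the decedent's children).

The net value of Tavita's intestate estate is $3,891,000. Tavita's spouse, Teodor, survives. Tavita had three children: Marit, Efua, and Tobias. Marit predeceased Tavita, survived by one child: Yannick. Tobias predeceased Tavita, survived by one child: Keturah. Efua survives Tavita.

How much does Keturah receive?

Keturah receives $795,000.

Teodor first takes $75,000, leaving a balance of $3,816,000. Teodor then takes three-eighths of the balance ($1,431,000), for a total of $1,506,000. The remaining $2,385,000 passes to the descendants.
The descendants' portion ($2,385,000) is divided into 3 shares of $795,000: Efua takes $795,000; Marit's $795,000 share passes to Marit's issue; Tobias's $795,000 share passes to Tobias's issue.
Marit's share ($795,000) passes entirely to Yannick.
Tobias's share ($795,000) passes entirely to Keturah.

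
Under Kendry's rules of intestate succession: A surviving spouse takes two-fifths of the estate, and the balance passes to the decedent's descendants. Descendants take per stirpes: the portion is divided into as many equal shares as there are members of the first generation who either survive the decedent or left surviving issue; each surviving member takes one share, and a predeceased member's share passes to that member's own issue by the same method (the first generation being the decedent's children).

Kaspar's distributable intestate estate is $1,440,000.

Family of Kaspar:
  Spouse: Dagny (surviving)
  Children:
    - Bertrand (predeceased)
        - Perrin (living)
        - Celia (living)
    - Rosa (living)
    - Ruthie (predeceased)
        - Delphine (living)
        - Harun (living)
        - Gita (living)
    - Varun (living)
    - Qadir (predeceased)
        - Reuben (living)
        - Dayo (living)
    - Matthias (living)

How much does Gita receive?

Dagny takes two-fifths of $1,440,000 = $576,000. The remaining $864,000 passes to the descendants.
The descendants' portion ($864,000) is divided into 6 shares of $144,000: Rosa, Varun, and Matthias each take $144,000; Bertrand's $144,000 share passes to Bertrand's issue; Ruthie's $144,000 share passes to Ruthie's issue; Qadir's $144,000 share passes to Qadir's issue.
Bertrand's share ($144,000) is divided into 2 shares of $72,000: Perrin and Celia each take $72,000.
Ruthie's share ($144,000) is divided into 3 shares of $48,000: Delphine, Harun, and Gita each take $48,000.
Qadir's share ($144,000) is divided into 2 shares of $72,000: Reuben and Dayo each take $72,000.

Gita receives $48,000.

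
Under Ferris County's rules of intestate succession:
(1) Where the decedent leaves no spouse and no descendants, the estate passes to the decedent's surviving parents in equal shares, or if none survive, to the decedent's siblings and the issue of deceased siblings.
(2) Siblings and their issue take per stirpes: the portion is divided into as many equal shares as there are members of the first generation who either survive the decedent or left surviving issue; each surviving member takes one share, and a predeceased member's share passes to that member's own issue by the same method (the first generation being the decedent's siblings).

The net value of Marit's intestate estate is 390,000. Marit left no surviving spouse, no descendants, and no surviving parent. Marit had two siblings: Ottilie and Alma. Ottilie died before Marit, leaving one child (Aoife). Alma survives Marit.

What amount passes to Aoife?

The entire 390,000 passes to the siblings and their issue.
That amount (390,000) is divided into 2 shares of 195,000: Alma takes 195,000; Ottilie's 195,000 share passes to Ottilie's issue.
Ottilie's share (195,000) passes entirely to Aoife.

Aoife receives 195,000.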